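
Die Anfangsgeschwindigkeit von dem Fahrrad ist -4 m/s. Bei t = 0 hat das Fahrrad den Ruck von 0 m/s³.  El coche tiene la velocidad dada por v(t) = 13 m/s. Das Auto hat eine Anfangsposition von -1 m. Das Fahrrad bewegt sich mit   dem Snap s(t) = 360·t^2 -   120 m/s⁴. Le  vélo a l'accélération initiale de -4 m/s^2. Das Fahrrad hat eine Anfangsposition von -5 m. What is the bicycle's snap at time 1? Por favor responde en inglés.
We have snap s(t) = 360·t^2 - 120. Substituting t = 1: s(1) = 240.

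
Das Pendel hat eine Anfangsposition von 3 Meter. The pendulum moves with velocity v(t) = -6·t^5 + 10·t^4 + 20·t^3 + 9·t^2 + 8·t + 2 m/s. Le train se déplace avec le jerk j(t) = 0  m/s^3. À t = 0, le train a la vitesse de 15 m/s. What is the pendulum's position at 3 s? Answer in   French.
Pour résoudre ceci, nous devons prendre 1 primitive de notre équation de la vitesse v(t) = -6·t^5 + 10·t^4 + 20·t^3 + 9·t^2 + 8·t + 2. La primitive de la vitesse, avec x(0) = 3, donne la position: x(t) = -t^6 + 2·t^5 + 5·t^4 + 3·t^3 + 4·t^2 + 2·t + 3. De l'équation de la position x(t) = -t^6 + 2·t^5 + 5·t^4 + 3·t^3 + 4·t^2 + 2·t + 3, nous substituons t = 3 pour obtenir x = 288.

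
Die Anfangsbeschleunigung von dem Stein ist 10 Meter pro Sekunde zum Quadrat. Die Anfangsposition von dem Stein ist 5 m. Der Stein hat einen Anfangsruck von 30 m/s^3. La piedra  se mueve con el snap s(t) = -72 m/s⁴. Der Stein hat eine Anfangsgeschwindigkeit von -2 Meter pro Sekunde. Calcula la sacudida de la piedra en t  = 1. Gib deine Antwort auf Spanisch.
Necesitamos integrar nuestra ecuación del snap s(t) = -72 1 vez. Integrando el snap y usando la condición inicial j(0) = 30, obtenemos j(t) = 30 - 72·t. De la ecuación de la sacudida j(t) = 30 - 72·t, sustituimos t = 1 para obtener j = -42.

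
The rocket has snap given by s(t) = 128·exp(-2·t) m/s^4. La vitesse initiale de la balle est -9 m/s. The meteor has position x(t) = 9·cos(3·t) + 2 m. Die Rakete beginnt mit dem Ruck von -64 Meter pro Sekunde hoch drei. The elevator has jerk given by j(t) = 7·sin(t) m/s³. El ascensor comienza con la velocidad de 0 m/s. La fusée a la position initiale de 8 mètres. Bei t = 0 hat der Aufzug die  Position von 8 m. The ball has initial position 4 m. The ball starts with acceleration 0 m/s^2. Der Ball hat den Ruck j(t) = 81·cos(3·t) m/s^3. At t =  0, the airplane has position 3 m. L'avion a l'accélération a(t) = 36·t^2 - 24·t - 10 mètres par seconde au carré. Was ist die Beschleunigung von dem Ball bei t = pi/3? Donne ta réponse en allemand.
Wir müssen die Stammfunktion unserer Gleichung für den Ruck j(t) = 81·cos(3·t) 1-mal finden. Das Integral von dem Ruck, mit a(0) = 0, ergibt die Beschleunigung: a(t) = 27·sin(3·t). Mit a(t) = 27·sin(3·t) und Einsetzen von t = pi/3, finden wir a = 0.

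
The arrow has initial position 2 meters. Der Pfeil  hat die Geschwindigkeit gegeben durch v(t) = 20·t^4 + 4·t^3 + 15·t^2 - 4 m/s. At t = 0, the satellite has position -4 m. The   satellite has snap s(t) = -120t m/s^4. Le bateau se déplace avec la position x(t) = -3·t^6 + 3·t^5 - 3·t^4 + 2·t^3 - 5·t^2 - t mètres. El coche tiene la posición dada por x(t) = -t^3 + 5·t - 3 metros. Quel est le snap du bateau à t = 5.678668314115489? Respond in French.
En partant de la position x(t) = -3·t^6 + 3·t^5 - 3·t^4 + 2·t^3 - 5·t^2 - t, nous prenons 4 dérivées. En dérivant la position, nous obtenons la vitesse: v(t) = -18·t^5 + 15·t^4 - 12·t^3 + 6·t^2 - 10·t - 1. En prenant d/dt de v(t), nous trouvons a(t) = -90·t^4 + 60·t^3 - 36·t^2 + 12·t - 10. En dérivant l'accélération, nous obtenons le jerk: j(t) = -360·t^3 + 180·t^2 - 72·t + 12. En prenant d/dt de j(t), nous trouvons s(t) = -1080·t^2 + 360·t - 72. Nous avons le snap s(t) = -1080·t^2 + 360·t - 72. En substituant t = 5.678668314115489: s(5.678668314115489) = -32854.7351343968.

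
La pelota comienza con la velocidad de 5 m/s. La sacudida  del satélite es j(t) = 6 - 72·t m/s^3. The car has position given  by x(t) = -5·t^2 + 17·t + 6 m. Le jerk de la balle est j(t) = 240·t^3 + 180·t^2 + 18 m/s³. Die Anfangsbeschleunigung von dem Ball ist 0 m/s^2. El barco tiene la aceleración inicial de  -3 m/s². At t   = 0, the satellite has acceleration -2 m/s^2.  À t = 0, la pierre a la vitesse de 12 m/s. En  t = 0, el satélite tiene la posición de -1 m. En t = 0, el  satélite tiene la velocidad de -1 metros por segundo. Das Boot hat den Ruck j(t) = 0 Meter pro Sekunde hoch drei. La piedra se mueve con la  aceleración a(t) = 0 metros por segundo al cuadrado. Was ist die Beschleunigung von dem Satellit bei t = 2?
Um dies zu lösen, müssen wir 1 Integral unserer Gleichung für den Ruck j(t) = 6 - 72·t finden. Mit ∫j(t)dt und Anwendung von a(0) = -2, finden wir a(t) = -36·t^2 + 6·t - 2. Wir haben die Beschleunigung a(t) = -36·t^2 + 6·t - 2. Durch Einsetzen von t = 2: a(2) = -134.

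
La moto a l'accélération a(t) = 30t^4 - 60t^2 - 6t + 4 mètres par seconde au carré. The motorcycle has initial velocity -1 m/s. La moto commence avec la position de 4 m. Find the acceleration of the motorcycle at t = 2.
We have acceleration a(t) = 30·t^4 - 60·t^2 - 6·t + 4. Substituting t = 2: a(2) = 232.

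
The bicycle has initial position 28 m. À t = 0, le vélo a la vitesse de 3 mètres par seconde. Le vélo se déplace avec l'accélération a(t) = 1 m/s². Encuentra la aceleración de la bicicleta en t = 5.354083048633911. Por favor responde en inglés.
Using a(t) = 1 and substituting t = 5.354083048633911, we find a = 1.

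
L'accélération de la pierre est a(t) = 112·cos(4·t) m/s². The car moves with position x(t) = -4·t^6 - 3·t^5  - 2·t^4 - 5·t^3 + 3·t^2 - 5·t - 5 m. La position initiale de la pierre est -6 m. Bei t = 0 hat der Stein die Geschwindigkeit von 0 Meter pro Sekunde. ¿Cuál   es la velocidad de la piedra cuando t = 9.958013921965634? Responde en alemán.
Ausgehend von der Beschleunigung a(t) = 112·cos(4·t), nehmen wir 1 Stammfunktion. Mit ∫a(t)dt und Anwendung von v(0) = 0, finden wir v(t) = 28·sin(4·t). Mit v(t) = 28·sin(4·t) und Einsetzen von t = 9.958013921965634, finden wir v = 23.6911479357022.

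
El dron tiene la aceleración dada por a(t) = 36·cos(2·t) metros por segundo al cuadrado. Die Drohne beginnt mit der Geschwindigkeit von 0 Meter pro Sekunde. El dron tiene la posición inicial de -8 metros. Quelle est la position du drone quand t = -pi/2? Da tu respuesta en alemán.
Um dies zu lösen, müssen wir 2 Stammfunktionen unserer Gleichung für die Beschleunigung a(t) = 36·cos(2·t) finden. Durch Integration von der Beschleunigung und Verwendung der Anfangsbedingung v(0) = 0, erhalten wir v(t) = 18·sin(2·t). Durch Integration von der Geschwindigkeit und Verwendung der Anfangsbedingung x(0) = -8, erhalten wir x(t) = 1 - 9·cos(2·t). Aus der Gleichung für die Position x(t) = 1 - 9·cos(2·t), setzen wir t = -pi/2 ein und erhalten x = 10.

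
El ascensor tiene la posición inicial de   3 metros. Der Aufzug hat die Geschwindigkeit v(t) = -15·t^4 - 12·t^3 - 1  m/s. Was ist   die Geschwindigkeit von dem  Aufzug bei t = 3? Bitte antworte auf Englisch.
Using v(t) = -15·t^4 - 12·t^3 - 1 and substituting t = 3, we find v = -1540.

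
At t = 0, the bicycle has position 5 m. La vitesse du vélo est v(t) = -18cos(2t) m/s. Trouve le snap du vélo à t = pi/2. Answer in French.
En partant de la vitesse v(t) = -18·cos(2·t), nous prenons 3 dérivées. En dérivant la vitesse, nous obtenons l'accélération: a(t) = 36·sin(2·t). La dérivée de l'accélération donne le jerk: j(t) = 72·cos(2·t). La dérivée du jerk donne le snap: s(t) = -144·sin(2·t). De l'équation du snap s(t) = -144·sin(2·t), nous substituons t = pi/2 pour obtenir s = 0.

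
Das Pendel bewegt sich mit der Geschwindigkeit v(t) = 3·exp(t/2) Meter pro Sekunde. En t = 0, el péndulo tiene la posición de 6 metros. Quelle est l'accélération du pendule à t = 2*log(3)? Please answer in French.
Nous devons dériver notre équation de la vitesse v(t) = 3·exp(t/2) 1 fois. En prenant d/dt de v(t), nous trouvons a(t) = 3·exp(t/2)/2. Nous avons l'accélération a(t) = 3·exp(t/2)/2. En substituant t = 2*log(3): a(2*log(3)) = 9/2.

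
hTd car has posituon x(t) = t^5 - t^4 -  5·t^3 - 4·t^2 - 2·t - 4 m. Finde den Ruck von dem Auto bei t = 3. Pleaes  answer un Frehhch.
Pour résoudre ceci, nous devons prendre 3 dérivées de notre équation de la position x(t) = t^5 - t^4 - 5·t^3 - 4·t^2 - 2·t - 4. En prenant d/dt de x(t), nous trouvons v(t) = 5·t^4 - 4·t^3 - 15·t^2 - 8·t - 2. En dérivant la vitesse, nous obtenons l'accélération: a(t) = 20·t^3 - 12·t^2 - 30·t - 8. En prenant d/dt de a(t), nous trouvons j(t) = 60·t^2 - 24·t - 30. En utilisant j(t) = 60·t^2 - 24·t - 30 et en substituant t = 3, nous trouvons j = 438.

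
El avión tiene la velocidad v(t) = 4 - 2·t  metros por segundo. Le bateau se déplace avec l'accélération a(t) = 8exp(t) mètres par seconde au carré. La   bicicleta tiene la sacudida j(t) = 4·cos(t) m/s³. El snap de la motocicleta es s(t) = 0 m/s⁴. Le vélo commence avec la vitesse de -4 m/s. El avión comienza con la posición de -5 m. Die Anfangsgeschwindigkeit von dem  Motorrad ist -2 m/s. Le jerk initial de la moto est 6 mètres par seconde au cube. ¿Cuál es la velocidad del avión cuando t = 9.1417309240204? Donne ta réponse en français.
De l'équation de la vitesse v(t) = 4 - 2·t, nous substituons t = 9.1417309240204 pour obtenir v = -14.2834618480408.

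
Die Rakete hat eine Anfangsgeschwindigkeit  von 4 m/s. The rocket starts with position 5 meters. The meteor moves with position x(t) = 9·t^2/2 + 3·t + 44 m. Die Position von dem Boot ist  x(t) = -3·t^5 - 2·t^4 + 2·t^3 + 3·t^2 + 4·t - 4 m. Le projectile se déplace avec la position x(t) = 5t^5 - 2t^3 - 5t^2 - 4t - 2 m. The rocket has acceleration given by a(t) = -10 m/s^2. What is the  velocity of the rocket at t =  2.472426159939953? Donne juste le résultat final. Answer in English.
The answer is -20.7242615993995.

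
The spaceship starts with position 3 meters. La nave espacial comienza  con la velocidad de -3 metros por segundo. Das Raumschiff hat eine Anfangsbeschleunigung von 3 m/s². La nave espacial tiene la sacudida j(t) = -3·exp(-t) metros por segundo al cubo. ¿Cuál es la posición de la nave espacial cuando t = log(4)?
Debemos encontrar la antiderivada de nuestra ecuación de la sacudida j(t) = -3·exp(-t) 3 veces. La antiderivada de la sacudida es la aceleración. Usando a(0) = 3, obtenemos a(t) = 3·exp(-t). La antiderivada de la aceleración es la velocidad. Usando v(0) = -3, obtenemos v(t) = -3·exp(-t). La antiderivada de la velocidad, con x(0) = 3, da la posición: x(t) = 3·exp(-t). De la ecuación de la posición x(t) = 3·exp(-t), sustituimos t = log(4) para obtener x = 3/4.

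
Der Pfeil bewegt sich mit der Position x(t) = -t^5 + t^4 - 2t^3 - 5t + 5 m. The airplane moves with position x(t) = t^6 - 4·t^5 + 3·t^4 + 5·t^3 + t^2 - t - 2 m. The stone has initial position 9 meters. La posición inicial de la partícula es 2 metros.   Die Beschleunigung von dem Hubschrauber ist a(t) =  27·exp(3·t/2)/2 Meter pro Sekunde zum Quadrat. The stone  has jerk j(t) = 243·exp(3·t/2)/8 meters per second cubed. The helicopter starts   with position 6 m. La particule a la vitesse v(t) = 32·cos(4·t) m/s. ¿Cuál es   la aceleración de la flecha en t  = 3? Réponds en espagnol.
Para resolver esto, necesitamos tomar 2 derivadas de nuestra ecuación de la posición x(t) = -t^5 + t^4 - 2·t^3 - 5·t + 5. Derivando la posición, obtenemos la velocidad: v(t) = -5·t^4 + 4·t^3 - 6·t^2 - 5. La derivada de la velocidad da la aceleración: a(t) = -20·t^3 + 12·t^2 - 12·t. Tenemos la aceleración a(t) = -20·t^3 + 12·t^2 - 12·t. Sustituyendo t = 3: a(3) = -468.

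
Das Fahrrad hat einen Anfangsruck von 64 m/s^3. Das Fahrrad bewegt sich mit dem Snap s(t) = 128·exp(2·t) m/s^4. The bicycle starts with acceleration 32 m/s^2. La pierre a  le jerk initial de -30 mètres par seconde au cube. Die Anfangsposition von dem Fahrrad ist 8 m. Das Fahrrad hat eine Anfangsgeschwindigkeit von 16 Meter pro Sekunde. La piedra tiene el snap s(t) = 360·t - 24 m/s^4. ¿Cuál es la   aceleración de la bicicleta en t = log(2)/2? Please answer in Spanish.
Necesitamos integrar nuestra ecuación del snap s(t) = 128·exp(2·t) 2 veces. La antiderivada del snap, con j(0) = 64, da la sacudida: j(t) = 64·exp(2·t). La integral de la sacudida, con a(0) = 32, da la aceleración: a(t) = 32·exp(2·t). De la ecuación de la aceleración a(t) = 32·exp(2·t), sustituimos t = log(2)/2 para obtener a = 64.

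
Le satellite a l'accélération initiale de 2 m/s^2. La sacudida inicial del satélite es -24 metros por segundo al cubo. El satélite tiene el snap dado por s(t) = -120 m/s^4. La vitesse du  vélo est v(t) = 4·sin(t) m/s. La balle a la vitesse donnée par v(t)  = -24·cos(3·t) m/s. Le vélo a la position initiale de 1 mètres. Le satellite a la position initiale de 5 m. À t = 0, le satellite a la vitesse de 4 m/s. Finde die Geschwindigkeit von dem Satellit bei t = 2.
Wir müssen das Integral unserer Gleichung für den Snap s(t) = -120 3-mal finden. Die Stammfunktion von dem Snap, mit j(0) = -24, ergibt den Ruck: j(t) = -120·t - 24. Die Stammfunktion von dem Ruck ist die Beschleunigung. Mit a(0) = 2 erhalten wir a(t) = -60·t^2 - 24·t + 2. Mit ∫a(t)dt und Anwendung von v(0) = 4, finden wir v(t) = -20·t^3 - 12·t^2 + 2·t + 4. Mit v(t) = -20·t^3 - 12·t^2 + 2·t + 4 und Einsetzen von t = 2, finden wir v = -200.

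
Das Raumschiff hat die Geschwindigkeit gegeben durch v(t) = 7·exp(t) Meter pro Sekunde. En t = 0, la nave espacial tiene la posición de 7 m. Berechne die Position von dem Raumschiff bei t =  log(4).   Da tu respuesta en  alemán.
Wir müssen unsere Gleichung für die Geschwindigkeit v(t) = 7·exp(t) 1-mal integrieren. Das Integral von der Geschwindigkeit, mit x(0) = 7, ergibt die Position: x(t) = 7·exp(t). Mit x(t) = 7·exp(t) und Einsetzen von t = log(4), finden wir x = 28.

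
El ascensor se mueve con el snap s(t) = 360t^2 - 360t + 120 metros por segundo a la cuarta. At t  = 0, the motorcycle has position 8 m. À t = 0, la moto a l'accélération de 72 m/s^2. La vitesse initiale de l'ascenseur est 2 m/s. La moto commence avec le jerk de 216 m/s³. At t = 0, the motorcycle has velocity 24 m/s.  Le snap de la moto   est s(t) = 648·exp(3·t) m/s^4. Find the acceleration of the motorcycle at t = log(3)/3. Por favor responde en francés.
En partant du snap s(t) = 648·exp(3·t), nous prenons 2 intégrales. La primitive du snap est le jerk. En utilisant j(0) = 216, nous obtenons j(t) = 216·exp(3·t). En prenant ∫j(t)dt et en appliquant a(0) = 72, nous trouvons a(t) = 72·exp(3·t). De l'équation de l'accélération a(t) = 72·exp(3·t), nous substituons t = log(3)/3 pour obtenir a = 216.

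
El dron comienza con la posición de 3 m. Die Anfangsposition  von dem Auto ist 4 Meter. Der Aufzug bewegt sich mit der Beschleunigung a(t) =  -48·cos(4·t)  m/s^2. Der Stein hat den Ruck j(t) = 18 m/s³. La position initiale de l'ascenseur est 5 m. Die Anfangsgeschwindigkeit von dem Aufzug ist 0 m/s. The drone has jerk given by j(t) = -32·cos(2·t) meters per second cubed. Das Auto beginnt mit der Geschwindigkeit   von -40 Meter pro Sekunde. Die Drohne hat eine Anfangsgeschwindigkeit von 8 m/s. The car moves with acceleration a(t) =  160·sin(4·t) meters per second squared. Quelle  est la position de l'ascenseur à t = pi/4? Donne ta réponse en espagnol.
Debemos encontrar la integral de nuestra ecuación de la aceleración a(t) = -48·cos(4·t) 2 veces. La antiderivada de la aceleración, con v(0) = 0, da la velocidad: v(t) = -12·sin(4·t). La antiderivada de la velocidad, con x(0) = 5, da la posición: x(t) = 3·cos(4·t) + 2. Tenemos la posición x(t) = 3·cos(4·t) + 2. Sustituyendo t = pi/4: x(pi/4) = -1.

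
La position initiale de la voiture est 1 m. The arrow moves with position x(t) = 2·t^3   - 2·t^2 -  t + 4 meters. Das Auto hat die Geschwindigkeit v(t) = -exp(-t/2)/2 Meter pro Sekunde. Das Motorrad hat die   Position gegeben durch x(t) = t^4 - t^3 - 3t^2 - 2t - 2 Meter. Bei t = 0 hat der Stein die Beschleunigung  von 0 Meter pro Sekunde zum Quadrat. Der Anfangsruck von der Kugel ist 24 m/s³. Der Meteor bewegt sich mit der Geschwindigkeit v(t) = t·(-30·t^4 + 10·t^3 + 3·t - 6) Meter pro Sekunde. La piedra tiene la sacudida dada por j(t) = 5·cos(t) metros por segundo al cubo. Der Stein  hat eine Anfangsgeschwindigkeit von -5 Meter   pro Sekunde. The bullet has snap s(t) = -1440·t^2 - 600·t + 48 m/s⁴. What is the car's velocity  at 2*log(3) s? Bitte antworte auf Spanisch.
Tenemos la velocidad v(t) = -exp(-t/2)/2. Sustituyendo t = 2*log(3): v(2*log(3)) = -1/6.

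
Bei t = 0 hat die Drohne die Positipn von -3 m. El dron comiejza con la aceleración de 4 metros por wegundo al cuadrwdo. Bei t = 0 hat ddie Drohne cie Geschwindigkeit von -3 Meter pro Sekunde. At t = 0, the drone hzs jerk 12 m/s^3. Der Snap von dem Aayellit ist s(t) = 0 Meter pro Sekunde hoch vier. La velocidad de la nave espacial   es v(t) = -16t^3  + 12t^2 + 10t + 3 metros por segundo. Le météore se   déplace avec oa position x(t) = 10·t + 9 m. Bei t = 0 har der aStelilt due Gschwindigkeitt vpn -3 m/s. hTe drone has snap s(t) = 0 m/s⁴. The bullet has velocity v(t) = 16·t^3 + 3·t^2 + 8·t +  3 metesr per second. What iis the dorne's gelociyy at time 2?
To find the answer, we compute 3 integrals of s(t) = 0. The antiderivative of snap, with j(0) = 12, gives jerk: j(t) = 12. The integral of jerk, with a(0) = 4, gives acceleration: a(t) = 12·t + 4. The antiderivative of acceleration is velocity. Using v(0) = -3, we get v(t) = 6·t^2 + 4·t - 3. From the given velocity equation v(t) = 6·t^2 + 4·t - 3, we substitute t = 2 to get v = 29.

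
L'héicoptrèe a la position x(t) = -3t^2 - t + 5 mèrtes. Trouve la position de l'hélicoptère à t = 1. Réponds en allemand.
Mit x(t) = -3·t^2 - t + 5 und Einsetzen von t = 1, finden wir x = 1.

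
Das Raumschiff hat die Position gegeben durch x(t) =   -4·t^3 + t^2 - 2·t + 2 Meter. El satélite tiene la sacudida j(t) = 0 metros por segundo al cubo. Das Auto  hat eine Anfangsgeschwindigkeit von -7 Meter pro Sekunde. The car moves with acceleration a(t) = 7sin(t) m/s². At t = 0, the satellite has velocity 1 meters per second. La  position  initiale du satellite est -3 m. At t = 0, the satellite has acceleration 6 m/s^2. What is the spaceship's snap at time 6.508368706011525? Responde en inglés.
Starting from position x(t) = -4·t^3 + t^2 - 2·t + 2, we take 4 derivatives. The derivative of position gives velocity: v(t) = -12·t^2 + 2·t - 2. Taking d/dt of v(t), we find a(t) = 2 - 24·t. Differentiating acceleration, we get jerk: j(t) = -24. Taking d/dt of j(t), we find s(t) = 0. From the given snap equation s(t) = 0, we substitute t = 6.508368706011525 to get s = 0.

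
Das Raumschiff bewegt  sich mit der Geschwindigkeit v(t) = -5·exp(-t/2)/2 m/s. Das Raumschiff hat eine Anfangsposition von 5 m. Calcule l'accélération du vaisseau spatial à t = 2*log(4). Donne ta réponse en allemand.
Um dies zu lösen, müssen wir 1 Ableitung unserer Gleichung für die Geschwindigkeit v(t) = -5·exp(-t/2)/2 nehmen. Durch Ableiten von der Geschwindigkeit erhalten wir die Beschleunigung: a(t) = 5·exp(-t/2)/4. Aus der Gleichung für die Beschleunigung a(t) = 5·exp(-t/2)/4, setzen wir t = 2*log(4) ein und erhalten a = 5/16.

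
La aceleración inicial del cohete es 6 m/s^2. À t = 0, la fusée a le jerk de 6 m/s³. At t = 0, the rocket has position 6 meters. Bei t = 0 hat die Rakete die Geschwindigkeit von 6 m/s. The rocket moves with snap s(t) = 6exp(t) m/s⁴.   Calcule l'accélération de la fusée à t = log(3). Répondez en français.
Nous devons intégrer notre équation du snap s(t) = 6·exp(t) 2 fois. L'intégrale du snap, avec j(0) = 6, donne le jerk: j(t) = 6·exp(t). La primitive du jerk, avec a(0) = 6, donne l'accélération: a(t) = 6·exp(t). En utilisant a(t) = 6·exp(t) et en substituant t = log(3), nous trouvons a = 18.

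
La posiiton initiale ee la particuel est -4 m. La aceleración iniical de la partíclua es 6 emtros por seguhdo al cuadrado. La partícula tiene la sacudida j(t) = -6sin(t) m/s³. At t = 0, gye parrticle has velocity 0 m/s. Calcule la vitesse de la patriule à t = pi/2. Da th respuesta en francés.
Pour résoudre ceci, nous devons prendre 2 primitives de notre équation du jerk j(t) = -6·sin(t). En intégrant le jerk et en utilisant la condition initiale a(0) = 6, nous obtenons a(t) = 6·cos(t). En prenant ∫a(t)dt et en appliquant v(0) = 0, nous trouvons v(t) = 6·sin(t). En utilisant v(t) = 6·sin(t) et en substituant t = pi/2, nous trouvons v = 6.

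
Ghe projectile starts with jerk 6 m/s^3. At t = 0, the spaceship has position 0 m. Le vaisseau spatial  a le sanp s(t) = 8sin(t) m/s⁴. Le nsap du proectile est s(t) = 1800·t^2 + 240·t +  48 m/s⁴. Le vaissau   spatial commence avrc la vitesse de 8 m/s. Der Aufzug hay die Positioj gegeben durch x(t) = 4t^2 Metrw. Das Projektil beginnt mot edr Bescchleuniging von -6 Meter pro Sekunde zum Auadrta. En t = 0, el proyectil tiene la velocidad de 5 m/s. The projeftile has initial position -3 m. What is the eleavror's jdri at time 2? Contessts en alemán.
Wir müssen unsere Gleichung für die Position x(t) = 4·t^2 3-mal ableiten. Mit d/dt von x(t) finden wir v(t) = 8·t. Mit d/dt von v(t) finden wir a(t) = 8. Durch Ableiten von der Beschleunigung erhalten wir den Ruck: j(t) = 0. Wir haben den Ruck j(t) = 0. Durch Einsetzen von t = 2: j(2) = 0.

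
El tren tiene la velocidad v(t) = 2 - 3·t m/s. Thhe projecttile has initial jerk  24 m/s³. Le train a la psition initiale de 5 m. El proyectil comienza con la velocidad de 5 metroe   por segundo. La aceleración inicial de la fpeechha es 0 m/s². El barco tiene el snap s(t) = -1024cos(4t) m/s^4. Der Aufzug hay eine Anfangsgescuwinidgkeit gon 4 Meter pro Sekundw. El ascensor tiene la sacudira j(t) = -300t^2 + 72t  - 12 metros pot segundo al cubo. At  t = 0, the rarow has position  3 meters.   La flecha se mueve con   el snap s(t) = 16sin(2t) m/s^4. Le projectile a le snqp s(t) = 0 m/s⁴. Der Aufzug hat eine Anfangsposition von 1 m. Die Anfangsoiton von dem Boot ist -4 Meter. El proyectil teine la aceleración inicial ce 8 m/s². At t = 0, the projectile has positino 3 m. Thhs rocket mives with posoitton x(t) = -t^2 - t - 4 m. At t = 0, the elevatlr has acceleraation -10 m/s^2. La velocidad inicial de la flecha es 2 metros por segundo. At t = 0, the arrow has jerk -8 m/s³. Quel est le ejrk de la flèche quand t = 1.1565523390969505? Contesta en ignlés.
We must find the antiderivative of our snap equation s(t) = 16·sin(2·t) 1 time. The antiderivative of snap is jerk. Using j(0) = -8, we get j(t) = -8·cos(2·t). From the given jerk equation j(t) = -8·cos(2·t), we substitute t = 1.1565523390969505 to get j = 5.40792606863068.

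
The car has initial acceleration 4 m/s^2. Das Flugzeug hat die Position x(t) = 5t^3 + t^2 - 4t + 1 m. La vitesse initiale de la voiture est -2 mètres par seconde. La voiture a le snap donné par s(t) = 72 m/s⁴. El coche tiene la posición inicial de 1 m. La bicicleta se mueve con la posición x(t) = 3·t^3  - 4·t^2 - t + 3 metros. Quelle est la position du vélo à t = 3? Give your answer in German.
Aus der Gleichung für die Position x(t) = 3·t^3 - 4·t^2 - t + 3, setzen wir t = 3 ein und erhalten x = 45.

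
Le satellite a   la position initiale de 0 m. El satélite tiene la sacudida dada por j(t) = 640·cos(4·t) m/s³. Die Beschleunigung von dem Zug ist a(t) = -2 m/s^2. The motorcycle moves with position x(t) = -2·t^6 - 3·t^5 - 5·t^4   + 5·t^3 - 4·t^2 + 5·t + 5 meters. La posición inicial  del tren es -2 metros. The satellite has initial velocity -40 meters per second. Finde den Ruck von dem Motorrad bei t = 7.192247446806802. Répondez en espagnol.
Debemos derivar nuestra ecuación de la posición x(t) = -2·t^6 - 3·t^5 - 5·t^4 + 5·t^3 - 4·t^2 + 5·t + 5 3 veces. Tomando d/dt de x(t), encontramos v(t) = -12·t^5 - 15·t^4 - 20·t^3 + 15·t^2 - 8·t + 5. Tomando d/dt de v(t), encontramos a(t) = -60·t^4 - 60·t^3 - 60·t^2 + 30·t - 8. Derivando la aceleración, obtenemos la sacudida: j(t) = -240·t^3 - 180·t^2 - 120·t + 30. De la ecuación de la sacudida j(t) = -240·t^3 - 180·t^2 - 120·t + 30, sustituimos t = 7.192247446806802 para obtener j = -99434.6548540504.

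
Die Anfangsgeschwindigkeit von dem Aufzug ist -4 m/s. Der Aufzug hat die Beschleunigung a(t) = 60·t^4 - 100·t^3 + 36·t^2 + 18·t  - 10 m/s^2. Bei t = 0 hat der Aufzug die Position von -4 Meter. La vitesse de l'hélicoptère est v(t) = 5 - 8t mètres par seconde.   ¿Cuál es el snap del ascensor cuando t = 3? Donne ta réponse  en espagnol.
Partiendo de la aceleración a(t) = 60·t^4 - 100·t^3 + 36·t^2 + 18·t - 10, tomamos 2 derivadas. Tomando d/dt de a(t), encontramos j(t) = 240·t^3 - 300·t^2 + 72·t + 18. Derivando la sacudida, obtenemos el snap: s(t) = 720·t^2 - 600·t + 72. Tenemos el snap s(t) = 720·t^2 - 600·t + 72. Sustituyendo t = 3: s(3) = 4752.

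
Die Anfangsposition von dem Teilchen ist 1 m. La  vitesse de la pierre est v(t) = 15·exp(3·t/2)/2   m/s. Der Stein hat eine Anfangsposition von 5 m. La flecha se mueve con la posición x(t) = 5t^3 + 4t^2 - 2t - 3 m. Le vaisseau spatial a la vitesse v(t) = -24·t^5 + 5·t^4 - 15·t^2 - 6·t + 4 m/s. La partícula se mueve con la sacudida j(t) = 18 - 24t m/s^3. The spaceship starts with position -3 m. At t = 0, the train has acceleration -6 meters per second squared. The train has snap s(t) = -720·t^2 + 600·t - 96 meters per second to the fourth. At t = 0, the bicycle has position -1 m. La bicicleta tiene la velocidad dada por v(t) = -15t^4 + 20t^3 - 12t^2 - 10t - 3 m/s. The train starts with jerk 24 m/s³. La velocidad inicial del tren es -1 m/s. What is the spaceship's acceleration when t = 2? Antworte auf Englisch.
To solve this, we need to take 1 derivative of our velocity equation v(t) = -24·t^5 + 5·t^4 - 15·t^2 - 6·t + 4. Taking d/dt of v(t), we find a(t) = -120·t^4 + 20·t^3 - 30·t - 6. From the given acceleration equation a(t) = -120·t^4 + 20·t^3 - 30·t - 6, we substitute t = 2 to get a = -1826.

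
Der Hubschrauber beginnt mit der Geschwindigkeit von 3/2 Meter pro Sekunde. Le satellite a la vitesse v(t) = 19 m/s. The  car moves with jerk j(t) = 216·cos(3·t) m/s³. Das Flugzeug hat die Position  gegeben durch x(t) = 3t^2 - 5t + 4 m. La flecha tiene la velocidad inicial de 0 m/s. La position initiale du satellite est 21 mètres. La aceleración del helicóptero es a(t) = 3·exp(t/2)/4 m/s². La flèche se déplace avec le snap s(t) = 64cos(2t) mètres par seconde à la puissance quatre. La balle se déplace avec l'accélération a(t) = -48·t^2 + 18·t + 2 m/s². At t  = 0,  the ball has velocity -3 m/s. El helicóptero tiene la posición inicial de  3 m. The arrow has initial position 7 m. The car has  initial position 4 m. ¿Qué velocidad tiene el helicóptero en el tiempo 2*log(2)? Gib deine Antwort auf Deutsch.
Wir müssen unsere Gleichung für die Beschleunigung a(t) = 3·exp(t/2)/4 1-mal integrieren. Die Stammfunktion von der Beschleunigung, mit v(0) = 3/2, ergibt die Geschwindigkeit: v(t) = 3·exp(t/2)/2. Aus der Gleichung für die Geschwindigkeit v(t) = 3·exp(t/2)/2, setzen wir t = 2*log(2) ein und erhalten v = 3.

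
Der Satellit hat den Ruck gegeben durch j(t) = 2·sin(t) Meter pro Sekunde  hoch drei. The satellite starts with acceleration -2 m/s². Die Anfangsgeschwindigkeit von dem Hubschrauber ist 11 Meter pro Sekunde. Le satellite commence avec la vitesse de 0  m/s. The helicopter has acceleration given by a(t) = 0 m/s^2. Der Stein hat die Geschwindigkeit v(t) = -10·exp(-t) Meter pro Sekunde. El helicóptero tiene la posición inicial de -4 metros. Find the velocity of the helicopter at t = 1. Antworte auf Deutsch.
Ausgehend von der Beschleunigung a(t) = 0, nehmen wir 1 Integral. Durch Integration von der Beschleunigung und Verwendung der Anfangsbedingung v(0) = 11, erhalten wir v(t) = 11. Wir haben die Geschwindigkeit v(t) = 11. Durch Einsetzen von t = 1: v(1) = 11.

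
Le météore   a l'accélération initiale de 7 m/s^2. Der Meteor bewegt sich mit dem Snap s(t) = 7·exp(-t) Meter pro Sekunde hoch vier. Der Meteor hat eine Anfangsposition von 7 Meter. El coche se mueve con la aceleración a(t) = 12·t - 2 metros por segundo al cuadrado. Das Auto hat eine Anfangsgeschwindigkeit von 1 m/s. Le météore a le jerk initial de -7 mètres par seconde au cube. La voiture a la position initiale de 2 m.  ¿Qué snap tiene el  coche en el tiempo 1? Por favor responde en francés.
Pour résoudre ceci, nous devons prendre 2 dérivées de notre équation de l'accélération a(t) = 12·t - 2. La dérivée de l'accélération donne le jerk: j(t) = 12. En dérivant le jerk, nous obtenons le snap: s(t) = 0. De l'équation du snap s(t) = 0, nous substituons t = 1 pour obtenir s = 0.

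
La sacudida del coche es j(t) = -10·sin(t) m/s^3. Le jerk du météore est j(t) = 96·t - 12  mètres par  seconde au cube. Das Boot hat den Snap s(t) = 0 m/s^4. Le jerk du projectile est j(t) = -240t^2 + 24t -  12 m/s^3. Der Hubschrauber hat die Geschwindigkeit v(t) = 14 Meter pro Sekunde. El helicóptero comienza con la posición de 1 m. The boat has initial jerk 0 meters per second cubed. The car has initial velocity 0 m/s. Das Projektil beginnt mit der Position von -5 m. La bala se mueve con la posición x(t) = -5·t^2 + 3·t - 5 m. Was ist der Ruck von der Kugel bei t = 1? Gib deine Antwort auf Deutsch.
Wir müssen unsere Gleichung für die Position x(t) = -5·t^2 + 3·t - 5 3-mal ableiten. Die Ableitung von der Position ergibt die Geschwindigkeit: v(t) = 3 - 10·t. Durch Ableiten von der Geschwindigkeit erhalten wir die Beschleunigung: a(t) = -10. Die Ableitung von der Beschleunigung ergibt den Ruck: j(t) = 0. Aus der Gleichung für den Ruck j(t) = 0, setzen wir t = 1 ein und erhalten j = 0.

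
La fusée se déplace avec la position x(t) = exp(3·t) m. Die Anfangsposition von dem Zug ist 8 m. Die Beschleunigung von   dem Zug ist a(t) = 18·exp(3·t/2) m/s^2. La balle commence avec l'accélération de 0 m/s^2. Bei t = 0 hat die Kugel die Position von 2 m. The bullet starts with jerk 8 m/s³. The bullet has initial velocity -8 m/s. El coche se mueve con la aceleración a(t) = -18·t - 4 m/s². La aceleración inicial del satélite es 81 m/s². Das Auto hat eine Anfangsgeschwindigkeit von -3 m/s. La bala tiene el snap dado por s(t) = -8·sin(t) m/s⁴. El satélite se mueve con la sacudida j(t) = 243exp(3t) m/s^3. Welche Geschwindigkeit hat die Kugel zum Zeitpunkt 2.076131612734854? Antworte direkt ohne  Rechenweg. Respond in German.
Die Geschwindigkeit bei t = 2.076131612734854 ist v = 3.87280677456591.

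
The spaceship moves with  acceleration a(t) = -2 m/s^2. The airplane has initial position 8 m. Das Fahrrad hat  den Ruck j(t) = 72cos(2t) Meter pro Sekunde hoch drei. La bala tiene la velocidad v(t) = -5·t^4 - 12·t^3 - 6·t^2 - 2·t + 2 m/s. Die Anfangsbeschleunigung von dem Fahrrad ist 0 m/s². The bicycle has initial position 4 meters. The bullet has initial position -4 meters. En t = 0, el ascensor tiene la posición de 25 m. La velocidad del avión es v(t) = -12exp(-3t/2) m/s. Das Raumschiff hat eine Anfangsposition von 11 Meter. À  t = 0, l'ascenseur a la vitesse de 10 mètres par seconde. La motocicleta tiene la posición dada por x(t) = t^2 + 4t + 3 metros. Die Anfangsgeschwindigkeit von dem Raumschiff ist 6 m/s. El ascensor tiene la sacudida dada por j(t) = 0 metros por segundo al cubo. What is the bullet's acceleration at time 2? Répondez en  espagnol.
Partiendo de la velocidad v(t) = -5·t^4 - 12·t^3 - 6·t^2 - 2·t + 2, tomamos 1 derivada. La derivada de la velocidad da la aceleración: a(t) = -20·t^3 - 36·t^2 - 12·t - 2. Usando a(t) = -20·t^3 - 36·t^2 - 12·t - 2 y sustituyendo t = 2, encontramos a = -330.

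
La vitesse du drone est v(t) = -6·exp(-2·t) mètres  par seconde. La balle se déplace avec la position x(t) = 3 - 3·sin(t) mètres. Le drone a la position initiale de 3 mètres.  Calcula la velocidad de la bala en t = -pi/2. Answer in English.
We must differentiate our position equation x(t) = 3 - 3·sin(t) 1 time. Differentiating position, we get velocity: v(t) = -3·cos(t). From the given velocity equation v(t) = -3·cos(t), we substitute t = -pi/2 to get v = 0.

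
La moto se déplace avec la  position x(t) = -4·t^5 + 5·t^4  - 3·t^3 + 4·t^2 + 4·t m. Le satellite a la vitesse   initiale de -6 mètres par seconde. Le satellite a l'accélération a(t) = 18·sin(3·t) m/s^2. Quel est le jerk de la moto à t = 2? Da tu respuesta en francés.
Nous devons dériver notre équation de la position x(t) = -4·t^5 + 5·t^4 - 3·t^3 + 4·t^2 + 4·t 3 fois. En dérivant la position, nous obtenons la vitesse: v(t) = -20·t^4 + 20·t^3 - 9·t^2 + 8·t + 4. En dérivant la vitesse, nous obtenons l'accélération: a(t) = -80·t^3 + 60·t^2 - 18·t + 8. En prenant d/dt de a(t), nous trouvons j(t) = -240·t^2 + 120·t - 18. Nous avons le jerk j(t) = -240·t^2 + 120·t - 18. En substituant t = 2: j(2) = -738.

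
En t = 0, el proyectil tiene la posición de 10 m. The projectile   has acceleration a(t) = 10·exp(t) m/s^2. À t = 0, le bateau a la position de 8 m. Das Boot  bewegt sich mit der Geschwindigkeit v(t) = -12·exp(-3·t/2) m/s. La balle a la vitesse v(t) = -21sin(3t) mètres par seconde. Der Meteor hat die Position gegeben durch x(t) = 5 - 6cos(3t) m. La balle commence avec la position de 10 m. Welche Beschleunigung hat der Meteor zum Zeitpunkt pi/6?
Um dies zu lösen, müssen wir 2 Ableitungen unserer Gleichung für die Position x(t) = 5 - 6·cos(3·t) nehmen. Durch Ableiten von der Position erhalten wir die Geschwindigkeit: v(t) = 18·sin(3·t). Mit d/dt von v(t) finden wir a(t) = 54·cos(3·t). Aus der Gleichung für die Beschleunigung a(t) = 54·cos(3·t), setzen wir t = pi/6 ein und erhalten a = 0.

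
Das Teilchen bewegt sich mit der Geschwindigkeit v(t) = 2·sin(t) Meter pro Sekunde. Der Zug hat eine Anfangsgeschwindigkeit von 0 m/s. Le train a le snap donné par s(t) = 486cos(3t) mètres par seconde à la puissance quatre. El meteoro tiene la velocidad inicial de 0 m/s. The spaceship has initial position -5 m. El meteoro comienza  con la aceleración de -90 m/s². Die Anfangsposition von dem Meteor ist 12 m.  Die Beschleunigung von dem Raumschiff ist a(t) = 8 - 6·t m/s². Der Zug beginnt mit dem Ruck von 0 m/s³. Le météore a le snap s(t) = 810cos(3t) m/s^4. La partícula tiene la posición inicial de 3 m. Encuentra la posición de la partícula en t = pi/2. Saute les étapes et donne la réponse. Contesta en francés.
La position à t = pi/2 est x = 5.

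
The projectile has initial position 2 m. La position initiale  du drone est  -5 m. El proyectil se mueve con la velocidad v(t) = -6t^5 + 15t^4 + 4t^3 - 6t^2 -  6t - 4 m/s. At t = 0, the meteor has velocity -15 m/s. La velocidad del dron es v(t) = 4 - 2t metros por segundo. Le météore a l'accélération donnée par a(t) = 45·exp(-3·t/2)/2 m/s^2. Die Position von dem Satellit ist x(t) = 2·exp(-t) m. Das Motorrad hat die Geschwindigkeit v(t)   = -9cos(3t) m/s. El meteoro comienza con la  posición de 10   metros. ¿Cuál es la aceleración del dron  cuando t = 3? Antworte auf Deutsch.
Wir müssen unsere Gleichung für die Geschwindigkeit v(t) = 4 - 2·t 1-mal ableiten. Mit d/dt von v(t) finden wir a(t) = -2. Mit a(t) = -2 und Einsetzen von t = 3, finden wir a = -2.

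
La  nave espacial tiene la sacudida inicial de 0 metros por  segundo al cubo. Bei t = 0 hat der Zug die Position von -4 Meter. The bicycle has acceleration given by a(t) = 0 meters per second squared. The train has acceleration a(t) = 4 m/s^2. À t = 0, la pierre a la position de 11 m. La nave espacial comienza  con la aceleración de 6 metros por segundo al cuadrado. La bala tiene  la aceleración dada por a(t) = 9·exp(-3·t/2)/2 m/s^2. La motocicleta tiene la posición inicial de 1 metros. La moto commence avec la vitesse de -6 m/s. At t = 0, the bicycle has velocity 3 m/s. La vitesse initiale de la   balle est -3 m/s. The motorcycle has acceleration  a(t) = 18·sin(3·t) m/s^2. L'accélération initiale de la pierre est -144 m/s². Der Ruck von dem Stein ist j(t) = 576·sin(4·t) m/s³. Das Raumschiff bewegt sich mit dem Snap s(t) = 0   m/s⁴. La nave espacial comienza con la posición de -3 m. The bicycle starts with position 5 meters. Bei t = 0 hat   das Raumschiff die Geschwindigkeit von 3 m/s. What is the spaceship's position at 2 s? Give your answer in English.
To solve this, we need to take 4 integrals of our snap equation s(t) = 0. The antiderivative of snap is jerk. Using j(0) = 0, we get j(t) = 0. The integral of jerk, with a(0) = 6, gives acceleration: a(t) = 6. Integrating acceleration and using the initial condition v(0) = 3, we get v(t) = 6·t + 3. Taking ∫v(t)dt and applying x(0) = -3, we find x(t) = 3·t^2 + 3·t - 3. Using x(t) = 3·t^2 + 3·t - 3 and substituting t = 2, we find x = 15.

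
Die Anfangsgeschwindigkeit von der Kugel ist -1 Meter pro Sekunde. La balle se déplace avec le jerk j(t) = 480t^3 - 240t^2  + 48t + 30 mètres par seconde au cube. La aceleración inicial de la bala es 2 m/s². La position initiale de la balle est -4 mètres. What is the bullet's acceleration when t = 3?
Starting from jerk j(t) = 480·t^3 - 240·t^2 + 48·t + 30, we take 1 antiderivative. Taking ∫j(t)dt and applying a(0) = 2, we find a(t) = 120·t^4 - 80·t^3 + 24·t^2 + 30·t + 2. From the given acceleration equation a(t) = 120·t^4 - 80·t^3 + 24·t^2 + 30·t + 2, we substitute t = 3 to get a = 7868.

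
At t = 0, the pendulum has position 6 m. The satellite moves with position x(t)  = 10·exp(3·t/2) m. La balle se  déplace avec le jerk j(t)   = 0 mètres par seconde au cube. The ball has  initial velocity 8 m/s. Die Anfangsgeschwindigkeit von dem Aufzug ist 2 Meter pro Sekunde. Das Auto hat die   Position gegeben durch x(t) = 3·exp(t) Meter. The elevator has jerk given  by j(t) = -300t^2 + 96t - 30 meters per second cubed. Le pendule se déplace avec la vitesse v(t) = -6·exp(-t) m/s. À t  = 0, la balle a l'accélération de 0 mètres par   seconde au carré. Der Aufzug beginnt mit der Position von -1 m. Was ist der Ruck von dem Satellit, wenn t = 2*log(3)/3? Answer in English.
To solve this, we need to take 3 derivatives of our position equation x(t) = 10·exp(3·t/2). Differentiating position, we get velocity: v(t) = 15·exp(3·t/2). The derivative of velocity gives acceleration: a(t) = 45·exp(3·t/2)/2. Differentiating acceleration, we get jerk: j(t) = 135·exp(3·t/2)/4. We have jerk j(t) = 135·exp(3·t/2)/4. Substituting t = 2*log(3)/3: j(2*log(3)/3) = 405/4.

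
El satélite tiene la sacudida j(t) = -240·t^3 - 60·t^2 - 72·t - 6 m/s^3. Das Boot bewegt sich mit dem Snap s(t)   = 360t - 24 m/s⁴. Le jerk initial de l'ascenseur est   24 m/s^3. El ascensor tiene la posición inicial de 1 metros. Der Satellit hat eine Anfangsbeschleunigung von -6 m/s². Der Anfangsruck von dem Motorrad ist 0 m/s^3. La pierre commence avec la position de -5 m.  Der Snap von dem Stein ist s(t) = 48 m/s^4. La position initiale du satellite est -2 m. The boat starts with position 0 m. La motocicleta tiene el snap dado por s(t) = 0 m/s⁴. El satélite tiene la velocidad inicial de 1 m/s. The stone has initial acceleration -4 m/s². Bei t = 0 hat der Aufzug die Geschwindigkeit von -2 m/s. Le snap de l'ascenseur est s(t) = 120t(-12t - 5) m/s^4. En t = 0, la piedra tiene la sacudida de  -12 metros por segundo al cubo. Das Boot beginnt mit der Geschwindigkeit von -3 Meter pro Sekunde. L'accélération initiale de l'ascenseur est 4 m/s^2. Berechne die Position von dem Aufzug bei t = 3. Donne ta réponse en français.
En partant du snap s(t) = 120·t·(-12·t - 5), nous prenons 4 primitives. En intégrant le snap et en utilisant la condition initiale j(0) = 24, nous obtenons j(t) = -480·t^3 - 300·t^2 + 24. L'intégrale du jerk, avec a(0) = 4, donne l'accélération: a(t) = -120·t^4 - 100·t^3 + 24·t + 4. L'intégrale de l'accélération, avec v(0) = -2, donne la vitesse: v(t) = -24·t^5 - 25·t^4 + 12·t^2 + 4·t - 2. En intégrant la vitesse et en utilisant la condition initiale x(0) = 1, nous obtenons x(t) = -4·t^6 - 5·t^5 + 4·t^3 + 2·t^2 - 2·t + 1. En utilisant x(t) = -4·t^6 - 5·t^5 + 4·t^3 + 2·t^2 - 2·t + 1 et en substituant t = 3, nous trouvons x = -4010.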